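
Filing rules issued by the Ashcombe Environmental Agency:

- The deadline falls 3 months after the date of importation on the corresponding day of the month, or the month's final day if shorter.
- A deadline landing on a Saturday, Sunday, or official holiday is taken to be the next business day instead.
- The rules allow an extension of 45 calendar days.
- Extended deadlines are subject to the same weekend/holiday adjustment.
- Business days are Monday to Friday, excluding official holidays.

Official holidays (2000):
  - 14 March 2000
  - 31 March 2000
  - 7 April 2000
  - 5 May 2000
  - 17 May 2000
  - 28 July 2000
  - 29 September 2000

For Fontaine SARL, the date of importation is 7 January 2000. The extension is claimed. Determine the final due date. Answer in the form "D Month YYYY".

Moving 3 months forward from 7 January 2000 on the corresponding day gives 7 April 2000.
7 April 2000 is a listed holiday; the next business day is 10 April 2000 (Monday).
With the 45-day extension, 10 April 2000 becomes 25 May 2000.
25 May 2000 is a Thursday and not a listed holiday, so it stands.
Deadline: 25 May 2000.

25 May 2000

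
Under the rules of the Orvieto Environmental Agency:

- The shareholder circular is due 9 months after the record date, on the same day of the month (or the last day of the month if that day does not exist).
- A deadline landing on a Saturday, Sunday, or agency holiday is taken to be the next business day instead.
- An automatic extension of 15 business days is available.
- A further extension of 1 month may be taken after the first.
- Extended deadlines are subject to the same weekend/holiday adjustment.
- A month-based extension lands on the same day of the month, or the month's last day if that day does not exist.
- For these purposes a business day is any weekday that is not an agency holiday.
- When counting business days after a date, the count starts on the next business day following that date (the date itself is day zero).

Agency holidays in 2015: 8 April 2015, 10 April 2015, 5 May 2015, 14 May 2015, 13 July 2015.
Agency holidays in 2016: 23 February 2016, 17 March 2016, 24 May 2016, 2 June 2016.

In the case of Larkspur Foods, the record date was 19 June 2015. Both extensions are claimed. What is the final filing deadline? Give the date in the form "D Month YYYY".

11 May 2016

9 months from 19 June 2015 is 19 March 2016.
Because 19 March 2016 is a Saturday, the deadline becomes 21 March 2016 (Monday).
The 15-business-day extension runs from 21 March 2016 to 11 April 2016.
Since 11 April 2016 is a Monday and not a holiday, the date is unchanged.
Add 1 month to 11 April 2016: 11 May 2016.
11 May 2016 falls on a Wednesday, which is a business day, so no adjustment is needed.
The final due date is 11 May 2016.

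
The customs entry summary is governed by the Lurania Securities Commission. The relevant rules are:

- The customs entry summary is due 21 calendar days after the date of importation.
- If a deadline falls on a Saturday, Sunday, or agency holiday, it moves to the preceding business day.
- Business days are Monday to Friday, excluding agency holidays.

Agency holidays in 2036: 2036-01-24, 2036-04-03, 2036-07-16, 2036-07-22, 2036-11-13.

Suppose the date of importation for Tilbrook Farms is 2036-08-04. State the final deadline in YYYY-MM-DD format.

21 calendar days after 2036-08-04 is 2036-08-25.
2036-08-25 falls on a Monday, which is a business day, so no adjustment is needed.
Deadline: 2036-08-25.

2036-08-25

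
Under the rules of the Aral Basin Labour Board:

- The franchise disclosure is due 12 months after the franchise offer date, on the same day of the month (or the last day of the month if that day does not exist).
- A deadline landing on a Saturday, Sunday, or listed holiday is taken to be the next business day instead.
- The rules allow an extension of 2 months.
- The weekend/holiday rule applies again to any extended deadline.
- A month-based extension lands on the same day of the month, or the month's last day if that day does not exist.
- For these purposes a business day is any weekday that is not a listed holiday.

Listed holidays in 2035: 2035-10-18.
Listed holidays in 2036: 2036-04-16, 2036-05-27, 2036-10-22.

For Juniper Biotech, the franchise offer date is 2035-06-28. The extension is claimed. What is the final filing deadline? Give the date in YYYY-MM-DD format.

2036-09-01

12 months from 2035-06-28 is 2036-06-28.
2036-06-28 is a Saturday; the next business day is 2036-06-30 (Monday).
Applying the 2 months extension: 2 months after 2036-06-30 is 2036-08-30.
2036-08-30 is a Saturday; the next business day is 2036-09-01 (Monday).
Final deadline: 2036-09-01.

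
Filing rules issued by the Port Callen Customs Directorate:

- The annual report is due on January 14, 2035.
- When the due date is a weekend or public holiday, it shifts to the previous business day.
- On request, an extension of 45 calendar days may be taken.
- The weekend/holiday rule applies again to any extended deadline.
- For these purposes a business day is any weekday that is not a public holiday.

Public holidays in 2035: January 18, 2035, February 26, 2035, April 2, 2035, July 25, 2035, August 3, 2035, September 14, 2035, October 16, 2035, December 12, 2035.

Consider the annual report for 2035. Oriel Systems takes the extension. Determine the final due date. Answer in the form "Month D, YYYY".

The stated deadline is January 14, 2035.
January 14, 2035 is a Sunday, so it moves to the preceding business day, January 12, 2035 (Friday).
Add the 45 calendar-day extension to January 12, 2035: February 26, 2035.
February 26, 2035 falls on a listed holiday. Rolling to the preceding business day gives February 23, 2035, a Friday.
Deadline: February 23, 2035.

February 23, 2035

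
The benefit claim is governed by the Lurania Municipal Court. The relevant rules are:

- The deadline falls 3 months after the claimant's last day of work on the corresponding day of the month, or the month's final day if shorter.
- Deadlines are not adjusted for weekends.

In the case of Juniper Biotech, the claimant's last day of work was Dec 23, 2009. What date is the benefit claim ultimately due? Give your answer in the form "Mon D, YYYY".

Mar 23, 2010

3 months from Dec 23, 2009 is Mar 23, 2010.
No adjustment is made for weekends or holidays, so Mar 23, 2010 stands.
The final due date is Mar 23, 2010.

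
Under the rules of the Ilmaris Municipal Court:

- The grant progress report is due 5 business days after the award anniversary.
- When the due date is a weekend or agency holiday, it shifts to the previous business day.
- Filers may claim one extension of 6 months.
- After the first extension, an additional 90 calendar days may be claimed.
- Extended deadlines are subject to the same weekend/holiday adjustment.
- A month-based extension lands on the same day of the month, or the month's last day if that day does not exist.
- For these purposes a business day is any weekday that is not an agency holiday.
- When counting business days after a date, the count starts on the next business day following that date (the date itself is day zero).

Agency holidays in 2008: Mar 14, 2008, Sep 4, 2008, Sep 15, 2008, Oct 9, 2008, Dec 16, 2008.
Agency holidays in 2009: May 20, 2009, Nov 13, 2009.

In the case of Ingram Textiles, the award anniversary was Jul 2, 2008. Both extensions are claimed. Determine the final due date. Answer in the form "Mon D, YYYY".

Starting the day after Jul 2, 2008 and counting 5 business days lands on Jul 9, 2008.
Jul 9, 2008 falls on a Wednesday, which is a business day, so no adjustment is needed.
The 6 months extension carries Jul 9, 2008 to Jan 9, 2009.
Jan 9, 2009 falls on a Friday, which is a business day, so no adjustment is needed.
The 90-calendar-day extension moves the deadline from Jan 9, 2009 to Apr 9, 2009.
Since Apr 9, 2009 is a Thursday and not a holiday, the date is unchanged.
The final due date is Apr 9, 2009.

Apr 9, 2009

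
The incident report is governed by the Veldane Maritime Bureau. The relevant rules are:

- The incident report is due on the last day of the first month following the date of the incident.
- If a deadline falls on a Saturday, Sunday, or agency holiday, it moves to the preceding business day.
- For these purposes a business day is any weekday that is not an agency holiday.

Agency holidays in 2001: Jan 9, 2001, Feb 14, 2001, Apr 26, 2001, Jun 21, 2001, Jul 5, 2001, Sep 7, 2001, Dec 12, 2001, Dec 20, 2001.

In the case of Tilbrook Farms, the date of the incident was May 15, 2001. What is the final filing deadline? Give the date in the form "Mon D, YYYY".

The first month after May 15, 2001 is June 2001, whose last day is Jun 30, 2001.
Jun 30, 2001 is a Saturday; the preceding business day is Jun 29, 2001 (Friday).
Deadline: Jun 29, 2001.

Jun 29, 2001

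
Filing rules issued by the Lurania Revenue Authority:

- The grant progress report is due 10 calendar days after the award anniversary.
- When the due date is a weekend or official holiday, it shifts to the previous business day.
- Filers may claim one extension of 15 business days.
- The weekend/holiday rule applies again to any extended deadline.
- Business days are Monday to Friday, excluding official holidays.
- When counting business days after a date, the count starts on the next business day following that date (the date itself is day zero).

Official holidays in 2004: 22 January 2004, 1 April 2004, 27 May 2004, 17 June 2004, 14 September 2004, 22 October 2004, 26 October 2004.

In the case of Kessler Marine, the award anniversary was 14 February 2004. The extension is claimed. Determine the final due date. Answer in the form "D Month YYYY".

Trigger date 14 February 2004 + 10 calendar days = 24 February 2004.
24 February 2004 is a Tuesday and not a listed holiday, so it stands.
Counting 15 further business days from 24 February 2004 reaches 16 March 2004.
16 March 2004 falls on a Tuesday, which is a business day, so no adjustment is needed.
So the filing is due 16 March 2004.

16 March 2004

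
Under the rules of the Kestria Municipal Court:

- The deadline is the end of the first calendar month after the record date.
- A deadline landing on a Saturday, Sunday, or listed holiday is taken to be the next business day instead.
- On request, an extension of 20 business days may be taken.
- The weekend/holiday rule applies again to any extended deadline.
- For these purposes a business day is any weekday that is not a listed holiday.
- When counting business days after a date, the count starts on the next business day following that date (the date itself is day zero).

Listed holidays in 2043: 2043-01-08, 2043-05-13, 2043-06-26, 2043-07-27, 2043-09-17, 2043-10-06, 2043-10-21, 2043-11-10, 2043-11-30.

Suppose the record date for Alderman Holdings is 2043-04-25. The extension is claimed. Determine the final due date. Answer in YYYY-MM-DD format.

2043-06-30

1 month after 2043-04-25 falls in May 2043; the last day of that month is 2043-05-31.
Because 2043-05-31 is a Sunday, the deadline becomes 2043-06-01 (Monday).
The 20-business-day extension runs from 2043-06-01 to 2043-06-30.
2043-06-30 is a Tuesday and not a listed holiday, so it stands.
The final due date is 2043-06-30.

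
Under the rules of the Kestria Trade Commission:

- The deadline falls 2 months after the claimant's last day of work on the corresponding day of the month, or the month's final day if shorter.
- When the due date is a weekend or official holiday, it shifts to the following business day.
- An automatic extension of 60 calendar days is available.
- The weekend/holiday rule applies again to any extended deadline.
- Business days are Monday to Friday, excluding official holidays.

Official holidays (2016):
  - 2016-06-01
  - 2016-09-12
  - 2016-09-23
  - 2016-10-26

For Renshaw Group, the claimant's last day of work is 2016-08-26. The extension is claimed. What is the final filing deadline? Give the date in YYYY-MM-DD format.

2016-12-26

2 months from 2016-08-26 is 2016-10-26.
2016-10-26 is a listed holiday; the next business day is 2016-10-27 (Thursday).
Applying the 60-calendar-day extension: 2016-10-27 + 60 days = 2016-12-26.
2016-12-26 (Monday) is already a business day.
The final due date is 2016-12-26.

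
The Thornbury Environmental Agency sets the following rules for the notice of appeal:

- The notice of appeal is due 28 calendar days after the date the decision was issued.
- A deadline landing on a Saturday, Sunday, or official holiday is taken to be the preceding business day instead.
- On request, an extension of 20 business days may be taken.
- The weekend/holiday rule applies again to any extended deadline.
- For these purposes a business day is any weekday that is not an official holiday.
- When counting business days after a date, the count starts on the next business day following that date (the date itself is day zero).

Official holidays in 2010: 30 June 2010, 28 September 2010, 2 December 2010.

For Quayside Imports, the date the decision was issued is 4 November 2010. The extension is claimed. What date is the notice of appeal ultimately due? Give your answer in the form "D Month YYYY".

30 December 2010

From 4 November 2010, 28 calendar days later is 2 December 2010.
2 December 2010 falls on a listed holiday. Rolling to the preceding business day gives 1 December 2010, a Wednesday.
The 20-business-day extension runs from 1 December 2010 to 30 December 2010.
Since 30 December 2010 is a Thursday and not a holiday, the date is unchanged.
Final deadline: 30 December 2010.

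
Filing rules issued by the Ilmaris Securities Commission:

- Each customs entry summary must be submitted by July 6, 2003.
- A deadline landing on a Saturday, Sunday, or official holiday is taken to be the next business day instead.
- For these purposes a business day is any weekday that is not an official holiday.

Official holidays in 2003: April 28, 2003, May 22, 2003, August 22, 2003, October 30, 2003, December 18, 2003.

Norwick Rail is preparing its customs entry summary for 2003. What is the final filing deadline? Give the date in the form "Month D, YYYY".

The statutory due date is July 6, 2003.
Because July 6, 2003 is a Sunday, the deadline becomes July 7, 2003 (Monday).
Final deadline: July 7, 2003.

July 7, 2003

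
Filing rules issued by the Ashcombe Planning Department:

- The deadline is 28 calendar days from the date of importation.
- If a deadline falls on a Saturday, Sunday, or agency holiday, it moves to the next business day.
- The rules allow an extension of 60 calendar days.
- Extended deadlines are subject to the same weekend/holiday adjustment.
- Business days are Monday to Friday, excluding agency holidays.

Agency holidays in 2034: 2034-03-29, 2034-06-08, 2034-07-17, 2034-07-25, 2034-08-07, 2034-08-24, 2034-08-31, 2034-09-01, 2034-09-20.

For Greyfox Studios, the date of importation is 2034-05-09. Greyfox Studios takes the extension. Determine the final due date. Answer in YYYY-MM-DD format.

Adding 28 calendar days to 2034-05-09 gives 2034-06-06.
2034-06-06 falls on a Tuesday, which is a business day, so no adjustment is needed.
Applying the 60-calendar-day extension: 2034-06-06 + 60 days = 2034-08-05.
2034-08-05 falls on a Saturday. Rolling to the next business day gives 2034-08-08, a Tuesday.
Deadline: 2034-08-08.

2034-08-08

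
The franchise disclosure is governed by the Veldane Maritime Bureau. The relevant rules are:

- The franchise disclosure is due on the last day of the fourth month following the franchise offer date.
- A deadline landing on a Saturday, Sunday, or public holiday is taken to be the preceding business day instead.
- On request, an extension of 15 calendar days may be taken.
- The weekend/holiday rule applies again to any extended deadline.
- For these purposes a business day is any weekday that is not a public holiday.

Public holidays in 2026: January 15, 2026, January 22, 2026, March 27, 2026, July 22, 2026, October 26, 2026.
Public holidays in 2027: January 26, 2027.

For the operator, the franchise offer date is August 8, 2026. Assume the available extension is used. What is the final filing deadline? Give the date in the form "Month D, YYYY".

January 15, 2027

The fourth month after August 8, 2026 is December 2026, whose last day is December 31, 2026.
December 31, 2026 (Thursday) is already a business day.
The 15-calendar-day extension moves the deadline from December 31, 2026 to January 15, 2027.
Since January 15, 2027 is a Friday and not a holiday, the date is unchanged.
So the filing is due January 15, 2027.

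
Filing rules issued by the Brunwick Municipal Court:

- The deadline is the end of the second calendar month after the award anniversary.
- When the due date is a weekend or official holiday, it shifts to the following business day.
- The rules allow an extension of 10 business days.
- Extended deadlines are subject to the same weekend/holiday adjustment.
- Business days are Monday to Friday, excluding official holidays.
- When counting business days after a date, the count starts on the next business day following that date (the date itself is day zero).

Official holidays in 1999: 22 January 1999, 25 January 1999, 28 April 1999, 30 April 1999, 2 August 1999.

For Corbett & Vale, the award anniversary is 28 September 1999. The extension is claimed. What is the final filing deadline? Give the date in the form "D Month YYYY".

14 December 1999

The second month after 28 September 1999 is November 1999, whose last day is 30 November 1999.
30 November 1999 falls on a Tuesday, which is a business day, so no adjustment is needed.
Counting 10 further business days from 30 November 1999 reaches 14 December 1999.
14 December 1999 falls on a Tuesday, which is a business day, so no adjustment is needed.
Final deadline: 14 December 1999.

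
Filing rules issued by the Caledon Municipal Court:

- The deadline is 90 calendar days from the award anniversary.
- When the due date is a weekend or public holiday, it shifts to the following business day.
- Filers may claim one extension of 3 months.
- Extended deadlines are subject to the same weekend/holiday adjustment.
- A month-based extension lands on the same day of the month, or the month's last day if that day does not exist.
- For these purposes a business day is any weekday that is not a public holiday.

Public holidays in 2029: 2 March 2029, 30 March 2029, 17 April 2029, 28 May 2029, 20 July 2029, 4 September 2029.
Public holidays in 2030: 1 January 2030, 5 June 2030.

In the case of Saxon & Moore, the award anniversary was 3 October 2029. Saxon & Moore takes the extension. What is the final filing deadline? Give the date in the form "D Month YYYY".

Trigger date 3 October 2029 + 90 calendar days = 1 January 2030.
Because 1 January 2030 is a listed holiday, the deadline becomes 2 January 2030 (Wednesday).
Applying the 3 months extension: 3 months after 2 January 2030 is 2 April 2030.
2 April 2030 (Tuesday) is already a business day.
The final due date is 2 April 2030.

2 April 2030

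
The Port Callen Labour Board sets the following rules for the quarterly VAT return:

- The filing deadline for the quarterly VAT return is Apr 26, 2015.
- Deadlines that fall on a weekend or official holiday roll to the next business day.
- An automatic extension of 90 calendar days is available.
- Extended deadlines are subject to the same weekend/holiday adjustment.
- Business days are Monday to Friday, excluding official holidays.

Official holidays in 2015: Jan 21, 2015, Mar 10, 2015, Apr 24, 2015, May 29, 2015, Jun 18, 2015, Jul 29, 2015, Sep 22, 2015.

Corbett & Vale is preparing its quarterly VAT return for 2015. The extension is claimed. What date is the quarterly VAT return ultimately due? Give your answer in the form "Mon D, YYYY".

Jul 27, 2015

Start from the fixed due date, Apr 26, 2015.
Because Apr 26, 2015 is a Sunday, the deadline becomes Apr 27, 2015 (Monday).
Applying the 90-calendar-day extension: Apr 27, 2015 + 90 days = Jul 26, 2015.
Because Jul 26, 2015 is a Sunday, the deadline becomes Jul 27, 2015 (Monday).
The final due date is Jul 27, 2015.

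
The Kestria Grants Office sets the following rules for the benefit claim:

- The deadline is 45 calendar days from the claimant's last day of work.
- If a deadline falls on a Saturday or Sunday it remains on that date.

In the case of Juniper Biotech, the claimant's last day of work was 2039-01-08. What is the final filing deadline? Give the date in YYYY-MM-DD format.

2039-02-22

From 2039-01-08, 45 calendar days later is 2039-02-22.
2039-02-22 is a Tuesday; no weekend or holiday adjustment applies.
So the filing is due 2039-02-22.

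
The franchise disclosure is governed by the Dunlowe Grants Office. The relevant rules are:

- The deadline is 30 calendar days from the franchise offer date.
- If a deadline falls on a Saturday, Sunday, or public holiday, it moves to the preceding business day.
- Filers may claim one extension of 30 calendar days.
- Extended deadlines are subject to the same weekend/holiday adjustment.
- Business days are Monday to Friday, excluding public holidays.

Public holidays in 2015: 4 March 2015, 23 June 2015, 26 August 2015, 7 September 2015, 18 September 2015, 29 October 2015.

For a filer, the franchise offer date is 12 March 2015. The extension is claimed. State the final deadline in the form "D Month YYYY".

30 calendar days after 12 March 2015 is 11 April 2015.
11 April 2015 is a Saturday, so it moves to the preceding business day, 10 April 2015 (Friday).
Applying the 30-calendar-day extension: 10 April 2015 + 30 days = 10 May 2015.
10 May 2015 is a Sunday, so it moves to the preceding business day, 8 May 2015 (Friday).
Final deadline: 8 May 2015.

8 May 2015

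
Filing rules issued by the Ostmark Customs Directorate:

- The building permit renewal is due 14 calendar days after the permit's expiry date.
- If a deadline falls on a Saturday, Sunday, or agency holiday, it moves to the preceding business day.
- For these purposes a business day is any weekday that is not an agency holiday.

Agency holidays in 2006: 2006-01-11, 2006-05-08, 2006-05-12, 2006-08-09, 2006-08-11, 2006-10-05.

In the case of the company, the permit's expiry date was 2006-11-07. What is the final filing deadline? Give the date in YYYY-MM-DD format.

14 calendar days after 2006-11-07 is 2006-11-21.
Since 2006-11-21 is a Tuesday and not a holiday, the date is unchanged.
The final due date is 2006-11-21.

2006-11-21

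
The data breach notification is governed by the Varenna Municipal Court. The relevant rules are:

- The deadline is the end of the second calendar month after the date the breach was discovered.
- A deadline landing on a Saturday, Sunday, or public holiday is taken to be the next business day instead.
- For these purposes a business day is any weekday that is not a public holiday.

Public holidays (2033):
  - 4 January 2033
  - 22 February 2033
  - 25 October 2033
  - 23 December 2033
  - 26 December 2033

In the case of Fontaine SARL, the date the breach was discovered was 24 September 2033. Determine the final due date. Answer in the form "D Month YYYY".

The second month after 24 September 2033 is November 2033, whose last day is 30 November 2033.
30 November 2033 falls on a Wednesday, which is a business day, so no adjustment is needed.
Final deadline: 30 November 2033.

30 November 2033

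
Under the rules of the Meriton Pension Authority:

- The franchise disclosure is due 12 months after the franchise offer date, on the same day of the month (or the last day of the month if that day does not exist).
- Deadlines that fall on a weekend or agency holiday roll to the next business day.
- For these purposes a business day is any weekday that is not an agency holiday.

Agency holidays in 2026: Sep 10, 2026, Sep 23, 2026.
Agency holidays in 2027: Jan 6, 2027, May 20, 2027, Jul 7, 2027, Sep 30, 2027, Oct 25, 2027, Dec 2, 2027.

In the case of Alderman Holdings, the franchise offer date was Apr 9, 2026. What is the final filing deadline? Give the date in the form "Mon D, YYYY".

12 months after Apr 9, 2026, on the same day of the month, is Apr 9, 2027.
Since Apr 9, 2027 is a Friday and not a holiday, the date is unchanged.
Final deadline: Apr 9, 2027.

Apr 9, 2027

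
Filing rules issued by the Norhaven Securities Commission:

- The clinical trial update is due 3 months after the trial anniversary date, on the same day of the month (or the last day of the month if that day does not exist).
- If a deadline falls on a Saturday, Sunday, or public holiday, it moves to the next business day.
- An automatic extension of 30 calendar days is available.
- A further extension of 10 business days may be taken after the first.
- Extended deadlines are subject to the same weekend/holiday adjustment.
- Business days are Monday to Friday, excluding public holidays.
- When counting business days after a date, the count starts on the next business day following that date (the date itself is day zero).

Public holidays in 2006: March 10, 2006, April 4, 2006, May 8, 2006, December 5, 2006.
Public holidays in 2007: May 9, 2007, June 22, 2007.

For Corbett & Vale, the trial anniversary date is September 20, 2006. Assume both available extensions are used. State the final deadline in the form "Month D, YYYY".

3 months from September 20, 2006 is December 20, 2006.
December 20, 2006 (Wednesday) is already a business day.
Applying the 30-calendar-day extension: December 20, 2006 + 30 days = January 19, 2007.
January 19, 2007 is a Friday and not a listed holiday, so it stands.
Applying the 10-business-day extension: 10 business days after January 19, 2007 is February 2, 2007.
Since February 2, 2007 is a Friday and not a holiday, the date is unchanged.
Final deadline: February 2, 2007.

February 2, 2007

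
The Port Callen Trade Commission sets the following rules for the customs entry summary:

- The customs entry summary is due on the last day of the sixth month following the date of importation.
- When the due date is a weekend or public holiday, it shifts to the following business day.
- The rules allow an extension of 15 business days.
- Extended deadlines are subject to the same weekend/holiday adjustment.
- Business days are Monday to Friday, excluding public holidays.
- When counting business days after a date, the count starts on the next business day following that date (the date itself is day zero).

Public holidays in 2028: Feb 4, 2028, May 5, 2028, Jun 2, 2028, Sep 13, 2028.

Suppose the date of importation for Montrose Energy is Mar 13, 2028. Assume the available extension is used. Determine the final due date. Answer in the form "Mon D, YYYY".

Oct 23, 2028

6 months after Mar 13, 2028 is September 2028; that month ends on Sep 30, 2028.
Sep 30, 2028 is a Saturday, so it moves to the next business day, Oct 2, 2028 (Monday).
The 15-business-day extension runs from Oct 2, 2028 to Oct 23, 2028.
Since Oct 23, 2028 is a Monday and not a holiday, the date is unchanged.
So the filing is due Oct 23, 2028.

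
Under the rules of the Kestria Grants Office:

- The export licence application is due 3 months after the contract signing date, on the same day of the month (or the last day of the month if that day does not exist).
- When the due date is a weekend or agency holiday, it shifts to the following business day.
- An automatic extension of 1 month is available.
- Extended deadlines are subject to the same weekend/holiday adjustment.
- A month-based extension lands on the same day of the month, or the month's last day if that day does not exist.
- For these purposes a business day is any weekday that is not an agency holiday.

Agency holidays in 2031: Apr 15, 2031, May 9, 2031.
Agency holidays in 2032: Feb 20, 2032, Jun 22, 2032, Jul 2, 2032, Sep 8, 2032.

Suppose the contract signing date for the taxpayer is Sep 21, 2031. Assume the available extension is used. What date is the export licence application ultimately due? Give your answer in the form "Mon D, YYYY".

3 months after Sep 21, 2031, on the same day of the month, is Dec 21, 2031.
Dec 21, 2031 falls on a Sunday. Rolling to the next business day gives Dec 22, 2031, a Monday.
Applying the 1 month extension: 1 month after Dec 22, 2031 is Jan 22, 2032.
Jan 22, 2032 is a Thursday and not a listed holiday, so it stands.
Final deadline: Jan 22, 2032.

Jan 22, 2032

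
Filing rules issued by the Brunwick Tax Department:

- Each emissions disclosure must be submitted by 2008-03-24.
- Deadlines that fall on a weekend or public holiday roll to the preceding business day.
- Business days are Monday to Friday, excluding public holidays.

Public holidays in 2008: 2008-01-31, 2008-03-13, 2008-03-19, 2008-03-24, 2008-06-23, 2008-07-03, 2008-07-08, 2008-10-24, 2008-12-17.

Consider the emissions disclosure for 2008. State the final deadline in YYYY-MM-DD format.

The stated deadline is 2008-03-24.
Because 2008-03-24 is a listed holiday, the deadline becomes 2008-03-21 (Friday).
Deadline: 2008-03-21.

2008-03-21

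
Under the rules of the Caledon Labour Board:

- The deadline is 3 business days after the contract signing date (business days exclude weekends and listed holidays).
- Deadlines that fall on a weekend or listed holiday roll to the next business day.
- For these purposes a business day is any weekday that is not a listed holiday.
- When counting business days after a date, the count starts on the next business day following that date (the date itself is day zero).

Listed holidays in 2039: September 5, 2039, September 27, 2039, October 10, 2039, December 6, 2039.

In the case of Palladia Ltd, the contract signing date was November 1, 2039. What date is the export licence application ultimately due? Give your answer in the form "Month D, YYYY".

November 4, 2039

Starting the day after November 1, 2039 and counting 3 business days lands on November 4, 2039.
November 4, 2039 falls on a Friday, which is a business day, so no adjustment is needed.
So the filing is due November 4, 2039.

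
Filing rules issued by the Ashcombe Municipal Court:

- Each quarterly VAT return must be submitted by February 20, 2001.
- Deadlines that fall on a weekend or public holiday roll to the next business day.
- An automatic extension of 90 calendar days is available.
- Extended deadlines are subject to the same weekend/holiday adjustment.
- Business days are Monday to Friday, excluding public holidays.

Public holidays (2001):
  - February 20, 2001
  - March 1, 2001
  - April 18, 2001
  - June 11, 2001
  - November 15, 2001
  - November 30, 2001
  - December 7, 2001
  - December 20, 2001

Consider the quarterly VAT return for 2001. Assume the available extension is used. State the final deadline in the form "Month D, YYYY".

Start from the fixed due date, February 20, 2001.
February 20, 2001 is a listed holiday; the next business day is February 21, 2001 (Wednesday).
With the 90-day extension, February 21, 2001 becomes May 22, 2001.
May 22, 2001 (Tuesday) is already a business day.
The final due date is May 22, 2001.

May 22, 2001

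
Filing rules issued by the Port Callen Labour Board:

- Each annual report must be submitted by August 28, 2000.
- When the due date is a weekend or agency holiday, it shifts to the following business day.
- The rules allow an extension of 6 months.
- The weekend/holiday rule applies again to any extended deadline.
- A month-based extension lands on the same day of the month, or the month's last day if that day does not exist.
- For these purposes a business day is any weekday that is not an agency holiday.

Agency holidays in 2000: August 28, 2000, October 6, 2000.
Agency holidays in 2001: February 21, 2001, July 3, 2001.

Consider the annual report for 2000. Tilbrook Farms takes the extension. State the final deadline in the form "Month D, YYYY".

The stated deadline is August 28, 2000.
August 28, 2000 falls on a listed holiday. Rolling to the next business day gives August 29, 2000, a Tuesday.
The 6 months extension carries August 29, 2000 to February 28, 2001 (day 29 does not exist in February, so the month's last day is used).
February 28, 2001 (Wednesday) is already a business day.
The final due date is February 28, 2001.

February 28, 2001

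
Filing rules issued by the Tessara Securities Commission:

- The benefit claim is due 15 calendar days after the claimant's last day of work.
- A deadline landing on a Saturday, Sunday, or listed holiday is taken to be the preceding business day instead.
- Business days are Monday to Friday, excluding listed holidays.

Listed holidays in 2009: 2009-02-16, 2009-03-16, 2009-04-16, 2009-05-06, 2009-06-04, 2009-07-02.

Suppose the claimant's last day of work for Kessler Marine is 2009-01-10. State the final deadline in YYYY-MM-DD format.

Trigger date 2009-01-10 + 15 calendar days = 2009-01-25.
2009-01-25 is a Sunday; the preceding business day is 2009-01-23 (Friday).
So the filing is due 2009-01-23.

2009-01-23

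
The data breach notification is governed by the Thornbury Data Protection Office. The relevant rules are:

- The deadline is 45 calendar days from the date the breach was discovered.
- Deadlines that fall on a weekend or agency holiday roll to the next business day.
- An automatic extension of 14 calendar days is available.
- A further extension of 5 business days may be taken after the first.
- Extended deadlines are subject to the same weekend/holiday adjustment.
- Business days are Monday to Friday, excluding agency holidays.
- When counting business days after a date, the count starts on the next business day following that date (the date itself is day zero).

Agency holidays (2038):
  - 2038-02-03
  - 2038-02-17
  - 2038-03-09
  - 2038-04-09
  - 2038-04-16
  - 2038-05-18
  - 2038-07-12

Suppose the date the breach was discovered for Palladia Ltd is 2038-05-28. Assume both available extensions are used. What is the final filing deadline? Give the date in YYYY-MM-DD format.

From 2038-05-28, 45 calendar days later is 2038-07-12.
2038-07-12 falls on a listed holiday. Rolling to the next business day gives 2038-07-13, a Tuesday.
Applying the 14-calendar-day extension: 2038-07-13 + 14 days = 2038-07-27.
2038-07-27 (Tuesday) is already a business day.
Applying the 5-business-day extension: 5 business days after 2038-07-27 is 2038-08-03.
Since 2038-08-03 is a Tuesday and not a holiday, the date is unchanged.
So the filing is due 2038-08-03.

2038-08-03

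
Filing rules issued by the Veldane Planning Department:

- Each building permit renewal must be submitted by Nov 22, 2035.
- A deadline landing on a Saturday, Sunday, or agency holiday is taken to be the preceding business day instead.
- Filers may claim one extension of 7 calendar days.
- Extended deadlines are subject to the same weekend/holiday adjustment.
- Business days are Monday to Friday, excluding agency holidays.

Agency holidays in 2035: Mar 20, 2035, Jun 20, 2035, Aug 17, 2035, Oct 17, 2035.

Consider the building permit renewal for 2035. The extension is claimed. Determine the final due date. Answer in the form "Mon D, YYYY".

The statutory due date is Nov 22, 2035.
Since Nov 22, 2035 is a Thursday and not a holiday, the date is unchanged.
Applying the 7-calendar-day extension: Nov 22, 2035 + 7 days = Nov 29, 2035.
Nov 29, 2035 falls on a Thursday, which is a business day, so no adjustment is needed.
The final due date is Nov 29, 2035.

Nov 29, 2035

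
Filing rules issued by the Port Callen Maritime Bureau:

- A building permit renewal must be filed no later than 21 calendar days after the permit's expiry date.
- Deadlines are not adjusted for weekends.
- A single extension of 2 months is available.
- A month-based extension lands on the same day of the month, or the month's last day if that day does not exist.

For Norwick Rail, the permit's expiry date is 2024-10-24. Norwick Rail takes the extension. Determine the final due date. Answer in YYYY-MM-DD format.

Trigger date 2024-10-24 + 21 calendar days = 2024-11-14.
No adjustment is made for weekends or holidays, so 2024-11-14 stands.
Applying the 2 months extension: 2 months after 2024-11-14 is 2025-01-14.
No adjustment is made for weekends or holidays, so 2025-01-14 stands.
Deadline: 2025-01-14.

2025-01-14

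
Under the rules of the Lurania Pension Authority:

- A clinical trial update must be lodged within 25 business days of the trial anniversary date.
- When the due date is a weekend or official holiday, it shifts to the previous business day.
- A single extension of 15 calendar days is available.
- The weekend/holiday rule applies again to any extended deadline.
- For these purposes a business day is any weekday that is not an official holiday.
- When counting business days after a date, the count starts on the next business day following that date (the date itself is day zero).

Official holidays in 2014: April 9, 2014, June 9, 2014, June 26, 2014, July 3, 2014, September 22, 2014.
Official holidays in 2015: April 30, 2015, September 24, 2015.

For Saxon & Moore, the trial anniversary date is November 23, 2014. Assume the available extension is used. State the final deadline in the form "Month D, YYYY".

25 business days after November 23, 2014, excluding weekends and holidays, is December 26, 2014.
December 26, 2014 is a Friday and not a listed holiday, so it stands.
Applying the 15-calendar-day extension: December 26, 2014 + 15 days = January 10, 2015.
Because January 10, 2015 is a Saturday, the deadline becomes January 9, 2015 (Friday).
The final due date is January 9, 2015.

January 9, 2015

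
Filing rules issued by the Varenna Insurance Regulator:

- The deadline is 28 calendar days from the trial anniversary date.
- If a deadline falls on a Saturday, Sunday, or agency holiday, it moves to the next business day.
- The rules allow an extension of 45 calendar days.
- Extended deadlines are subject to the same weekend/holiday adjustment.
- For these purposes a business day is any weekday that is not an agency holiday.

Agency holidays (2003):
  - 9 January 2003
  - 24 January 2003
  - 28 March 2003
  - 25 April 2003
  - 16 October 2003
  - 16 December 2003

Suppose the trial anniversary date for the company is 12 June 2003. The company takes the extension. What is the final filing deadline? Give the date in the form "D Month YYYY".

Trigger date 12 June 2003 + 28 calendar days = 10 July 2003.
10 July 2003 (Thursday) is already a business day.
The 45-calendar-day extension moves the deadline from 10 July 2003 to 24 August 2003.
24 August 2003 is a Sunday; the next business day is 25 August 2003 (Monday).
So the filing is due 25 August 2003.

25 August 2003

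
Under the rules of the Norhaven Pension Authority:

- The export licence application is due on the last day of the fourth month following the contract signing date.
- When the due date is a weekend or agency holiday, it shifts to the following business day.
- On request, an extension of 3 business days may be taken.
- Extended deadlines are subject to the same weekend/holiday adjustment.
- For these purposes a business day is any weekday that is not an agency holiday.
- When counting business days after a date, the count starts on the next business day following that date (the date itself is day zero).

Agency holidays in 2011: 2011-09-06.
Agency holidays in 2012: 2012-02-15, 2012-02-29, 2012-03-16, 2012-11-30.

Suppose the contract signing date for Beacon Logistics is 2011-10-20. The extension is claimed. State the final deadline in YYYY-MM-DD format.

2012-03-06

4 months after 2011-10-20 is February 2012; that month ends on 2012-02-29.
2012-02-29 is a listed holiday; the next business day is 2012-03-01 (Thursday).
The 3-business-day extension runs from 2012-03-01 to 2012-03-06.
Since 2012-03-06 is a Tuesday and not a holiday, the date is unchanged.
Final deadline: 2012-03-06.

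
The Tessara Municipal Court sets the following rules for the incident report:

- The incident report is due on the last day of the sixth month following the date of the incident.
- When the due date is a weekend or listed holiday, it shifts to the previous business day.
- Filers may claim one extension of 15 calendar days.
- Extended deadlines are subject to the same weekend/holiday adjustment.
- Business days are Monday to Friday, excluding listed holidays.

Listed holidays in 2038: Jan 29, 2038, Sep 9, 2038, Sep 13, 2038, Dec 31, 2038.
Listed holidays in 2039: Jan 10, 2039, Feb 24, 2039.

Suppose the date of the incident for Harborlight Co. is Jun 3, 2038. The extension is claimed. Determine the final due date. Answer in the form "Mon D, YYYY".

6 months after Jun 3, 2038 falls in December 2038; the last day of that month is Dec 31, 2038.
Dec 31, 2038 is a listed holiday, so it moves to the preceding business day, Dec 30, 2038 (Thursday).
The 15-calendar-day extension moves the deadline from Dec 30, 2038 to Jan 14, 2039.
Since Jan 14, 2039 is a Friday and not a holiday, the date is unchanged.
So the filing is due Jan 14, 2039.

Jan 14, 2039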